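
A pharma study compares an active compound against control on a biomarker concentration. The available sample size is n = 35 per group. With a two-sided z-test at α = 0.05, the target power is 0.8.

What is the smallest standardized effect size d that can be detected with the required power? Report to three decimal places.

Need Φ(δ − 1.960) = 0.8, so δ = 1.960 + 0.842 = 2.802.
(Lower-tail contribution to power is negligible for δ > 0.)
δ = d·√(n/2) ⇒ d = δ/√(n/2) = 2.802/√(35/2) = 0.6697.

d ≈ 0.670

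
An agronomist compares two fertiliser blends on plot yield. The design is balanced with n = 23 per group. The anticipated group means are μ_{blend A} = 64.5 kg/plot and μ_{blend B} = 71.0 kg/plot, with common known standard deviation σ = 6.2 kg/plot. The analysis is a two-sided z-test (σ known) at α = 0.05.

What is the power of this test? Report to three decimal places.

Standardized effect: d = |μ_{blend A} − μ_{blend B}| / σ = |64.5 − 71.0| / 6.2 = 1.0484
Noncentrality parameter: δ = d·√(n/2) = 1.0484 × √(23/2) = 3.5553
Critical value for a two-sided test at α = 0.05: z_{α/2} = 1.960.
Power = Φ(δ − 1.960) + Φ(−δ − 1.960) = Φ(1.595) + Φ(-5.515) = 0.9447 + 0.0000 = 0.9447.

Power ≈ 0.945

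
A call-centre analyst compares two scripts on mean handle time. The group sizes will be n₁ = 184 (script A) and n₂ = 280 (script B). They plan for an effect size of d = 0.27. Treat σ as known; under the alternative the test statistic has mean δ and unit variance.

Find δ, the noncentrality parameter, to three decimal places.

δ ≈ 2.845

The noncentrality parameter scales effect size by the design's sample-size factor: δ = d / √(1/n₁ + 1/n₂) = 0.27 / √(1/184 + 1/280) = 2.8451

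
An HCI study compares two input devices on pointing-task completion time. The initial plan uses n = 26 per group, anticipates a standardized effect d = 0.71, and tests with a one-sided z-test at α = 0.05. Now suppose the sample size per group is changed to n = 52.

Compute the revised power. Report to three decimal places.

Power ≈ 0.976

With n = 52 per group: δ = d·√(n/2) = 0.71 × √(52/2) = 3.6203. Critical value z_{0.05} = 1.645.
Revised power = P(Z > 1.645 − δ) = Φ(1.975) = 0.9759.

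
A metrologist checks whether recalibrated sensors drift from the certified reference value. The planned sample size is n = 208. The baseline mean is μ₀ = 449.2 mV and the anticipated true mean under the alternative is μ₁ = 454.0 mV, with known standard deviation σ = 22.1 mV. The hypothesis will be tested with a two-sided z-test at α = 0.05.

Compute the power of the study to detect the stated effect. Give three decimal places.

Standardized effect: d = |μ₁ − μ₀| / σ = |454.0 − 449.2| / 22.1 = 0.2172
Noncentrality parameter: δ = d·√n = 0.2172 × √208 = 3.1324
Two-sided α = 0.05 → critical value z_{0.025} = 1.960.
Power = Φ(δ − 1.960) + Φ(−δ − 1.960) = Φ(1.172) + Φ(-5.092) = 0.8795 + 0.0000 = 0.8795.

Power ≈ 0.879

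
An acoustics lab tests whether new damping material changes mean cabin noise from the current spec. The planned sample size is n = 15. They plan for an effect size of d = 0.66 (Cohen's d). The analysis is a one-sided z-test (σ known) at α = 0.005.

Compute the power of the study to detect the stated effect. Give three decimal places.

Noncentrality parameter: δ = d·√n = 0.66 × √15 = 2.5562
Critical value for a one-sided test at α = 0.005: z_α = 2.576.
Power = Φ(δ − 2.576) = Φ(-0.020) = 0.4922.

Power ≈ 0.492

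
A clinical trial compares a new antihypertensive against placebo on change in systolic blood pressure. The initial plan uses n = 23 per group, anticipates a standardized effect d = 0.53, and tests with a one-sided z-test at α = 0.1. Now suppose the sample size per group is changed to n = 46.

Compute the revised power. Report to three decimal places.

With n = 46 per group: δ = d·√(n/2) = 0.53 × √(46/2) = 2.5418. Critical value z_{0.1} = 1.282.
Revised power = P(Z > 1.282 − δ) = Φ(1.260) = 0.8962.

Power ≈ 0.896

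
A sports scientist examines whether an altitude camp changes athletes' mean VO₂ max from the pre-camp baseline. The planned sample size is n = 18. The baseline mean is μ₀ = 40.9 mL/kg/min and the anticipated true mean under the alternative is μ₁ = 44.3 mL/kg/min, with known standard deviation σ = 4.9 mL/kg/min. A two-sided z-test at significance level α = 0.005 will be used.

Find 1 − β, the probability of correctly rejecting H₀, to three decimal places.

Standardized effect: d = |μ₁ − μ₀| / σ = |44.3 − 40.9| / 4.9 = 0.6939
Noncentrality parameter: δ = d·√n = 0.6939 × √18 = 2.9439
Two-sided α = 0.005 → critical value z_{0.0025} = 2.807.
Power = Φ(δ − 2.807) + Φ(−δ − 2.807) = Φ(0.137) + Φ(-5.751) = 0.5544 + 0.0000 = 0.5544.

Power ≈ 0.554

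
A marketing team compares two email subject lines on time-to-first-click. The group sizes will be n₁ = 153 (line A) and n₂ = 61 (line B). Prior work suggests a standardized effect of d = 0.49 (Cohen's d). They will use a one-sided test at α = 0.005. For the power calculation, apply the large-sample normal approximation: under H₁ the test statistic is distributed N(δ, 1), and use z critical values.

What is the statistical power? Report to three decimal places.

Power ≈ 0.745

Noncentrality parameter: δ = d / √(1/n₁ + 1/n₂) = 0.49 / √(1/153 + 1/61) = 3.2359
Critical value for a one-sided test at α = 0.005: z_α = 2.576.
Power = P(Z > 2.576 − δ) = Φ(0.660) = 0.7454.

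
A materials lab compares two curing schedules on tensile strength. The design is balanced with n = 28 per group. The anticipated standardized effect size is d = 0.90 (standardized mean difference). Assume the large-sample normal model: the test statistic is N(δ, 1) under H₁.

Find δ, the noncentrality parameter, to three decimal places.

The noncentrality parameter scales effect size by the design's sample-size factor: δ = d·√(n/2) = 0.90 × √(28/2) = 3.3675

δ ≈ 3.367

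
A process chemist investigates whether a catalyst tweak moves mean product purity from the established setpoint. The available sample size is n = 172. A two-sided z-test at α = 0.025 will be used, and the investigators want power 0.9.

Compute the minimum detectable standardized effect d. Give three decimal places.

d ≈ 0.269

Required noncentrality: δ = z_{0.0125} + z_{0.10} = 2.241 + 1.282 = 3.523.
(Lower-tail contribution to power is negligible for δ > 0.)
δ = d·√n ⇒ d = δ/√n = 3.523/√172 = 0.2686.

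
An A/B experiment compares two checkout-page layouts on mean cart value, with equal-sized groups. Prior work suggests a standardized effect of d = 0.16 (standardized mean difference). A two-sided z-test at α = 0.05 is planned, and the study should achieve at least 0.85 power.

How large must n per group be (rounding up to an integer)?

n = 702 per group

For power 0.85 need Φ(δ − z_{0.025}) = 0.85, so δ = z_{0.025} + z_{0.15} = 1.960 + 1.036 = 2.996.
(The Φ(−δ − z_{α/2}) term is vanishingly small for δ > 0 and is dropped in the standard sample-size formula.)
δ = d·√(n/2) ⇒ n = 2(δ/d)² = 2 × (2.996 / 0.16)² = 701.44.
Rounding up, n = 702 per group.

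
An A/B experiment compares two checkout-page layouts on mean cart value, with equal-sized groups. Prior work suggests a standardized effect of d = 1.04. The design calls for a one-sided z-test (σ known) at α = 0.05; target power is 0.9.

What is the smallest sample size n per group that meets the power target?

n = 16 per group

For power 0.9 need Φ(δ − z_{0.05}) = 0.9, so δ = z_{0.05} + z_{0.10} = 1.645 + 1.282 = 2.926.
δ = d·√(n/2) ⇒ n = 2(δ/d)² = 2 × (2.926 / 1.04)² = 15.84.
Round up to the next whole unit.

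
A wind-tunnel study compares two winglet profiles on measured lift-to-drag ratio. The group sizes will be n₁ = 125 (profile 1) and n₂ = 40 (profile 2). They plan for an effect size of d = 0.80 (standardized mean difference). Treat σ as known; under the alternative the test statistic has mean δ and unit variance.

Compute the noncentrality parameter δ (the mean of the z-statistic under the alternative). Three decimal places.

δ ≈ 4.404

δ = d / √(1/n₁ + 1/n₂) = 0.80 / √(1/125 + 1/40) = 4.4039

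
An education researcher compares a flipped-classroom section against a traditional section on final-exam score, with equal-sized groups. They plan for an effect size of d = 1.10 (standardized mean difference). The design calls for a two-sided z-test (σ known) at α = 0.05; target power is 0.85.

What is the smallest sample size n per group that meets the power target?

n = 15 per group

Set Φ(δ − 1.960) = 0.85; then δ − 1.960 = Φ⁻¹(0.85) = 1.036, giving δ = 2.996.
(For δ > 0 the lower-tail rejection region contributes negligibly to power, so the one-term inversion is standard.)
δ = d·√(n/2) ⇒ n = 2(δ/d)² = 2 × (2.996 / 1.10)² = 14.84.
Round up to the next whole unit.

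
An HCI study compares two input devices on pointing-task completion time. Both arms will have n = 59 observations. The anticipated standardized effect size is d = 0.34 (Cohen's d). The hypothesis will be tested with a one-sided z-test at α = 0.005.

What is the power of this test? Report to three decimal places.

Noncentrality parameter: δ = d·√(n/2) = 0.34 × √(59/2) = 1.8467
One-sided α = 0.005 → critical value z_{0.005} = 2.576.
Power = Φ(δ − 2.576) = Φ(-0.729) = 0.2330.

Power ≈ 0.233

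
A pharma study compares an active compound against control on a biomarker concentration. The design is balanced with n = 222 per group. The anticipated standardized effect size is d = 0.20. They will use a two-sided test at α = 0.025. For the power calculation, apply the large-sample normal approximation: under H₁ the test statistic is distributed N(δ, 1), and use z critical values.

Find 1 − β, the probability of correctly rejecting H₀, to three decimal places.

Power ≈ 0.447

Noncentrality parameter: δ = d·√(n/2) = 0.20 × √(222/2) = 2.1071
Two-sided α = 0.025 → critical value z_{0.0125} = 2.241.
Power = Φ(δ − 2.241) + Φ(−δ − 2.241) = Φ(-0.134) + Φ(-4.349) = 0.4466 + 0.0000 = 0.4466.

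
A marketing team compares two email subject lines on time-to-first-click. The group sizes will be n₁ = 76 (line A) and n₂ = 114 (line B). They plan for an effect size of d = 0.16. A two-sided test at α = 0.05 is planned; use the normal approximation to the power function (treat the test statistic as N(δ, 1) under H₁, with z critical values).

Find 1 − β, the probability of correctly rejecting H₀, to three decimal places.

Noncentrality parameter: δ = d / √(1/n₁ + 1/n₂) = 0.16 / √(1/76 + 1/114) = 1.0804
Critical value for a two-sided test at α = 0.05: z_{α/2} = 1.960.
Power = Φ(δ − 1.960) + Φ(−δ − 1.960) = Φ(-0.880) + Φ(-3.040) = 0.1896 + 0.0012 = 0.1907.

Power ≈ 0.191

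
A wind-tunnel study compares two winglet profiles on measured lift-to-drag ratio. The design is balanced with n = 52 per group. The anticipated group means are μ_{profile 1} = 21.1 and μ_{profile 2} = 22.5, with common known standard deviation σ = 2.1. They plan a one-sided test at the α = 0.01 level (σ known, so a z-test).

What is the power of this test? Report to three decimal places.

Power ≈ 0.858

Standardized effect: d = |μ_{profile 1} − μ_{profile 2}| / σ = |21.1 − 22.5| / 2.1 = 0.6667
Noncentrality parameter: δ = d·√(n/2) = 0.6667 × √(52/2) = 3.3993
Critical value for a one-sided test at α = 0.01: z_α = 2.326.
Power = Φ(δ − 2.326) = Φ(1.073) = 0.8584.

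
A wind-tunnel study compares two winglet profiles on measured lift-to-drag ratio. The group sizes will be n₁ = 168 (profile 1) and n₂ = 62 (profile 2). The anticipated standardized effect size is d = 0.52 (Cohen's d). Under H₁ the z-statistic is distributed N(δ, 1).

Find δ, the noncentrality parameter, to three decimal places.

δ ≈ 3.499

δ = d / √(1/n₁ + 1/n₂) = 0.52 / √(1/168 + 1/62) = 3.4994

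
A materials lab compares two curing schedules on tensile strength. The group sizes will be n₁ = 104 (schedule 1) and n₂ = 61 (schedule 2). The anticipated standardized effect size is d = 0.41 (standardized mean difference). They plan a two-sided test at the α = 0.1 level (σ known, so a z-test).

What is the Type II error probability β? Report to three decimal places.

Noncentrality parameter: δ = d / √(1/n₁ + 1/n₂) = 0.41 / √(1/104 + 1/61) = 2.5423
Critical value for a two-sided test at α = 0.1: z_{α/2} = 1.645.
Power = Φ(δ − 1.645) + Φ(−δ − 1.645) = Φ(0.897) + Φ(-4.187) = 0.8153 + 0.0000 = 0.8153.
Type II error: β = 1 − power = 1 − 0.8153 = 0.1847.

β ≈ 0.185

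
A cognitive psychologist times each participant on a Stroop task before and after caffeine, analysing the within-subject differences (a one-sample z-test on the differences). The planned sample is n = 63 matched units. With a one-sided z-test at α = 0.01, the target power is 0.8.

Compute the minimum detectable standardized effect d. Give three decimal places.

Need Φ(δ − 2.326) = 0.8, so δ = 2.326 + 0.842 = 3.168.
δ = d·√n ⇒ d = δ/√n = 3.168/√63 = 0.3991.

d ≈ 0.399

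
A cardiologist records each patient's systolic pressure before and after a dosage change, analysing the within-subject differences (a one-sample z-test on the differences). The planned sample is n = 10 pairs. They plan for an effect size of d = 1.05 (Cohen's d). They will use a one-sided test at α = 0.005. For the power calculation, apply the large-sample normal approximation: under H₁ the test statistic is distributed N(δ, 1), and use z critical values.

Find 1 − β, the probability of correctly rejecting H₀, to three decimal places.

Power ≈ 0.772

Noncentrality parameter: δ = d·√n = 1.05 × √10 = 3.3204
Critical value for a one-sided test at α = 0.005: z_α = 2.576.
Power = P(Z > 2.576 − δ) = Φ(0.745) = 0.7717.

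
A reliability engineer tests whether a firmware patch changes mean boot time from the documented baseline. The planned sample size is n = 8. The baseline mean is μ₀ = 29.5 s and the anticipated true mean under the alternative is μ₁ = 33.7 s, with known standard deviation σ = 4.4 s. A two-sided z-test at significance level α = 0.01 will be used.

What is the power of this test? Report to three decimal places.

Power ≈ 0.549

Standardized effect: d = |μ₁ − μ₀| / σ = |33.7 − 29.5| / 4.4 = 0.9545
Noncentrality parameter: δ = d·√n = 0.9545 × √8 = 2.6999
Critical value for a two-sided test at α = 0.01: z_{α/2} = 2.576.
Power = Φ(δ − 2.576) + Φ(−δ − 2.576) = Φ(0.124) + Φ(-5.276) = 0.5494 + 0.0000 = 0.5494.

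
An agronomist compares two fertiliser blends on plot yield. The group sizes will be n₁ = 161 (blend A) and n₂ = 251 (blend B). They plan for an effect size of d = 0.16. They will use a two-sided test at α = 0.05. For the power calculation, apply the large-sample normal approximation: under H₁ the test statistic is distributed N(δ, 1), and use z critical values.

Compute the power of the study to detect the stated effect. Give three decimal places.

Power ≈ 0.354

Noncentrality parameter: δ = d / √(1/n₁ + 1/n₂) = 0.16 / √(1/161 + 1/251) = 1.5846
Critical value for a two-sided test at α = 0.05: z_{α/2} = 1.960.
Power = Φ(δ − 1.960) + Φ(−δ − 1.960) = Φ(-0.375) + Φ(-3.545) = 0.3537 + 0.0002 = 0.3539.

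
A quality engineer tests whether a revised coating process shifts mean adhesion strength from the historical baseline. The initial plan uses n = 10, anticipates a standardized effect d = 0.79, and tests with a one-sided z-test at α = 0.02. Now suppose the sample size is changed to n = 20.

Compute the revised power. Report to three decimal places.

With n = 20: δ = d·√n = 0.79 × √20 = 3.5330. Critical value z_{0.02} = 2.054.
Revised power = P(Z > 2.054 − δ) = Φ(1.479) = 0.9305.

Power ≈ 0.930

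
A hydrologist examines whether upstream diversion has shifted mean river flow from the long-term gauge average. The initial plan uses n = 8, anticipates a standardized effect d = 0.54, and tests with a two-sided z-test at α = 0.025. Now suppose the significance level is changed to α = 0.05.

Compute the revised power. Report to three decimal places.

Power ≈ 0.333

δ = d·√n = 0.54 × √8 = 1.5274 (unchanged). New critical value: z_{0.025} = 1.960.
Revised power = Φ(δ − 1.960) + Φ(−δ − 1.960) = Φ(-0.433) + Φ(-3.487) = 0.3326 + 0.0002 = 0.3329.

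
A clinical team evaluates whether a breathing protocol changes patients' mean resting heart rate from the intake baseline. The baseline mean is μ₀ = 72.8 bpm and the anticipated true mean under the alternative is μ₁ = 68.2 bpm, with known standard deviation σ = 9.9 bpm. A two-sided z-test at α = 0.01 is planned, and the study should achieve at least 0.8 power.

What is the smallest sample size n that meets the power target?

Standardized effect: d = |μ₁ − μ₀| / σ = |68.2 − 72.8| / 9.9 = 0.4646
Set Φ(δ − 2.576) = 0.8; then δ − 2.576 = Φ⁻¹(0.8) = 0.842, giving δ = 3.417.
(The Φ(−δ − z_{α/2}) term is vanishingly small for δ > 0 and is dropped in the standard sample-size formula.)
δ = d·√n ⇒ n = (δ/d)² = (3.417 / 0.4646)² = 54.10.
Rounding up, n = 55.

n = 55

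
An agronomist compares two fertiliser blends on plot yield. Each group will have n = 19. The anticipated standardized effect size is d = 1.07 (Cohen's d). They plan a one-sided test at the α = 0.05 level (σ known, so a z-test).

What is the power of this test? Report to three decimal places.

Power ≈ 0.951

Noncentrality parameter: λ = d·√(n/2) = 1.07 × √(19/2) = 3.2980
Critical value for a one-sided test at α = 0.05: z_α = 1.645.
Power = P(Z > 1.645 − λ) = Φ(1.653) = 0.9508.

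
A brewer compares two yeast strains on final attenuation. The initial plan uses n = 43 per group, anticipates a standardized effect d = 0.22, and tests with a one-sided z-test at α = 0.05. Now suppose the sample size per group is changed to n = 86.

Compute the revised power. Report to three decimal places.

Power ≈ 0.420

With n = 86 per group: δ = d·√(n/2) = 0.22 × √(86/2) = 1.4426. Critical value z_{0.05} = 1.645.
Revised power = Φ(δ − 1.645) = Φ(-0.202) = 0.4199.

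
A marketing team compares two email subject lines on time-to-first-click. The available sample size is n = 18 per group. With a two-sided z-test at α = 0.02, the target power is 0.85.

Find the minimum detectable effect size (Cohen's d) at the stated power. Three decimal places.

Need Φ(δ − 2.326) = 0.85, so δ = 2.326 + 1.036 = 3.363.
(Lower-tail contribution to power is negligible for δ > 0.)
δ = d·√(n/2) ⇒ d = δ/√(n/2) = 3.363/√(18/2) = 1.1209.

d ≈ 1.121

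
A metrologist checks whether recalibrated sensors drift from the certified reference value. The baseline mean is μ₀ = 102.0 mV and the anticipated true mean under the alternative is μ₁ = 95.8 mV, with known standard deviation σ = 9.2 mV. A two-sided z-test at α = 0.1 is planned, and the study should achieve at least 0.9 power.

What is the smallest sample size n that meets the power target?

n = 19

Standardized effect: d = |μ₁ − μ₀| / σ = |95.8 − 102.0| / 9.2 = 0.6739
Set Φ(δ − 1.645) = 0.9; then δ − 1.645 = Φ⁻¹(0.9) = 1.282, giving δ = 2.926.
(Ignoring the negligible lower-tail rejection probability gives the usual closed-form inversion.)
δ = d·√n ⇒ n = (δ/d)² = (2.926 / 0.6739)² = 18.86.
Round up to the next whole unit.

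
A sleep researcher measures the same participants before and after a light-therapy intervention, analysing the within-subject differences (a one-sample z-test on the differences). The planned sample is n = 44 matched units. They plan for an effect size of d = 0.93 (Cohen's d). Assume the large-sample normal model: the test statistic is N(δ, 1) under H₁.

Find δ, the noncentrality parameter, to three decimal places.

The noncentrality parameter scales effect size by the design's sample-size factor: δ = d·√n = 0.93 × √44 = 6.1689

δ ≈ 6.169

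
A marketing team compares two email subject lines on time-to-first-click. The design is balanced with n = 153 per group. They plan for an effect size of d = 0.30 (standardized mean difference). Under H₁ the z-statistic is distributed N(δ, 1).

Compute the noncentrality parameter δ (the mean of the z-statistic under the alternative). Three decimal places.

δ = d·√(n/2) = 0.30 × √(153/2) = 2.6239

δ ≈ 2.624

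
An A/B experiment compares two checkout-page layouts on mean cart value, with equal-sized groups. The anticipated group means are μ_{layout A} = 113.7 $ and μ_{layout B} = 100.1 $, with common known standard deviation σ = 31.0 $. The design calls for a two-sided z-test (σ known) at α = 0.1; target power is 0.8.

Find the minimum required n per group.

Standardized effect: d = |μ_{layout A} − μ_{layout B}| / σ = |113.7 − 100.1| / 31.0 = 0.4387
Set Φ(δ − 1.645) = 0.8; then δ − 1.645 = Φ⁻¹(0.8) = 0.842, giving δ = 2.486.
(For δ > 0 the lower-tail rejection region contributes negligibly to power, so the one-term inversion is standard.)
δ = d·√(n/2) ⇒ n = 2(δ/d)² = 2 × (2.486 / 0.4387)² = 64.25.
Round up to the next whole unit.

n = 65 per group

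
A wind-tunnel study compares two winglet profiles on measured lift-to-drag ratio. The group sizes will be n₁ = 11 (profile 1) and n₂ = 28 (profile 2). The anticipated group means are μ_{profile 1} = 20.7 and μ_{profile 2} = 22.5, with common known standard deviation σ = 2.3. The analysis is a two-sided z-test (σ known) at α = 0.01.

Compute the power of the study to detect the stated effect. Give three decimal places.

Power ≈ 0.353

Standardized effect: d = |μ_{profile 1} − μ_{profile 2}| / σ = |20.7 − 22.5| / 2.3 = 0.7826
Noncentrality parameter: δ = d / √(1/n₁ + 1/n₂) = 0.7826 / √(1/11 + 1/28) = 2.1993
Critical value for a two-sided test at α = 0.01: z_{α/2} = 2.576.
Power = Φ(δ − 2.576) + Φ(−δ − 2.576) = Φ(-0.377) + Φ(-4.775) = 0.3533 + 0.0000 = 0.3533.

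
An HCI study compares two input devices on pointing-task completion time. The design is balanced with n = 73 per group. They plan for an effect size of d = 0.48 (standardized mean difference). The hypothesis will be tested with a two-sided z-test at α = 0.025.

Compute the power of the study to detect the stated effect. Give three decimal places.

Power ≈ 0.745

Noncentrality parameter: δ = d·√(n/2) = 0.48 × √(73/2) = 2.8999
Critical value for a two-sided test at α = 0.025: z_{α/2} = 2.241.
Power = Φ(δ − 2.241) + Φ(−δ − 2.241) = Φ(0.659) + Φ(-5.141) = 0.7449 + 0.0000 = 0.7449.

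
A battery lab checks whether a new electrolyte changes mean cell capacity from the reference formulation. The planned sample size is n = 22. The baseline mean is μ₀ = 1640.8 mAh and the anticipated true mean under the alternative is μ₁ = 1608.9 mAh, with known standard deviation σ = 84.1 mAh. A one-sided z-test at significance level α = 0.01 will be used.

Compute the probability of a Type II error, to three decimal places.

Standardized effect: d = |μ₁ − μ₀| / σ = |1608.9 − 1640.8| / 84.1 = 0.3793
Noncentrality parameter: δ = d·√n = 0.3793 × √22 = 1.7791
Critical value for a one-sided test at α = 0.01: z_α = 2.326.
Power = Φ(δ − 2.326) = Φ(-0.547) = 0.2921.
Type II error: β = 1 − power = 1 − 0.2921 = 0.7079.

β ≈ 0.708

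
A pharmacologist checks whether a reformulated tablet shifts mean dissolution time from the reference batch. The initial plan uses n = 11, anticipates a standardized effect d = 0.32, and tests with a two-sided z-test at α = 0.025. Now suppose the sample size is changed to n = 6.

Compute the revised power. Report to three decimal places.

Power ≈ 0.074

With n = 6: δ = d·√n = 0.32 × √6 = 0.7838. Critical value z_{0.0125} = 2.241.
Revised power = Φ(δ − 2.241) + Φ(−δ − 2.241) = Φ(-1.458) + Φ(-3.025) = 0.0725 + 0.0012 = 0.0737.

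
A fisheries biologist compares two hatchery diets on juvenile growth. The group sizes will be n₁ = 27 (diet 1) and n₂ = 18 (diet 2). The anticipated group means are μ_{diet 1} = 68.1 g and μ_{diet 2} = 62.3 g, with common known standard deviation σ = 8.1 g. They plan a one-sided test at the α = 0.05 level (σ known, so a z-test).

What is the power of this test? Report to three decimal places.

Standardized effect: d = |μ_{diet 1} − μ_{diet 2}| / σ = |68.1 − 62.3| / 8.1 = 0.7160
Noncentrality parameter: λ = d / √(1/n₁ + 1/n₂) = 0.7160 / √(1/27 + 1/18) = 2.3532
Critical value for a one-sided test at α = 0.05: z_α = 1.645.
Power = Φ(λ − 1.645) = Φ(0.708) = 0.7606.

Power ≈ 0.761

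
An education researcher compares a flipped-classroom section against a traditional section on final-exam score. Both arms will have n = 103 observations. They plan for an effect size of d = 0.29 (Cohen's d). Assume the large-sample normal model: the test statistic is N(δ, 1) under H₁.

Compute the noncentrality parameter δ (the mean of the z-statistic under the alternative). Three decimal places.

δ = d·√(n/2) = 0.29 × √(103/2) = 2.0811

δ ≈ 2.081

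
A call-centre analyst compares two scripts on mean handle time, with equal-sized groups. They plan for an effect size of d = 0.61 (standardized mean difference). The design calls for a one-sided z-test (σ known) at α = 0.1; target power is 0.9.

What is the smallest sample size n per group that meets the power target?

Set Φ(δ − 1.282) = 0.9; then δ − 1.282 = Φ⁻¹(0.9) = 1.282, giving δ = 2.563.
δ = d·√(n/2) ⇒ n = 2(δ/d)² = 2 × (2.563 / 0.61)² = 35.31.
Rounding up, n = 36 per group.

n = 36 per group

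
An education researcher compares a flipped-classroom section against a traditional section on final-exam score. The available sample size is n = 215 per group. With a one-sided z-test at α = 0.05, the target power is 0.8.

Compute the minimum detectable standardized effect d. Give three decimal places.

Need Φ(δ − 1.645) = 0.8, so δ = 1.645 + 0.842 = 2.486.
δ = d·√(n/2) ⇒ d = δ/√(n/2) = 2.486/√(215/2) = 0.2398.

d ≈ 0.240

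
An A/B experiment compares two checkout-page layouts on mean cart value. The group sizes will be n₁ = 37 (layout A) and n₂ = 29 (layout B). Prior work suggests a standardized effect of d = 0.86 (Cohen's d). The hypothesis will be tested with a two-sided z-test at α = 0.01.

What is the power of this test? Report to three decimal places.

Noncentrality parameter: δ = d / √(1/n₁ + 1/n₂) = 0.86 / √(1/37 + 1/29) = 3.4676
Two-sided α = 0.01 → critical value z_{0.005} = 2.576.
Power = Φ(δ − 2.576) + Φ(−δ − 2.576) = Φ(0.892) + Φ(-6.043) = 0.8137 + 0.0000 = 0.8137.

Power ≈ 0.814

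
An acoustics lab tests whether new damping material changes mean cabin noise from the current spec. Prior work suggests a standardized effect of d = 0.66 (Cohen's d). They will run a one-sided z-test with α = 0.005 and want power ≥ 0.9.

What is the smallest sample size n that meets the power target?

For power 0.9 need Φ(δ − z_{0.005}) = 0.9, so δ = z_{0.005} + z_{0.10} = 2.576 + 1.282 = 3.857.
δ = d·√n ⇒ n = (δ/d)² = (3.857 / 0.66)² = 34.16.
Rounding up, n = 35.

n = 35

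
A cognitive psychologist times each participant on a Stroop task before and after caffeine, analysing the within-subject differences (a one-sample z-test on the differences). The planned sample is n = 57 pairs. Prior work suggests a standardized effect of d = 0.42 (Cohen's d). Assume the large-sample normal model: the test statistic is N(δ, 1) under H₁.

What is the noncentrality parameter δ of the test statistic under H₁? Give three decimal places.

δ = d·√n = 0.42 × √57 = 3.1709

δ ≈ 3.171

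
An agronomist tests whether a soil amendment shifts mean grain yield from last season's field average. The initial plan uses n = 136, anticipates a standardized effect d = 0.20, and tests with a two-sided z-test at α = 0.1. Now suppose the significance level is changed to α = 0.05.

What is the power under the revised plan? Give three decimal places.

δ = d·√n = 0.20 × √136 = 2.3324 (unchanged). New critical value: z_{0.025} = 1.960.
Revised power = Φ(δ − 1.960) + Φ(−δ − 1.960) = Φ(0.372) + Φ(-4.292) = 0.6452 + 0.0000 = 0.6452.

Power ≈ 0.645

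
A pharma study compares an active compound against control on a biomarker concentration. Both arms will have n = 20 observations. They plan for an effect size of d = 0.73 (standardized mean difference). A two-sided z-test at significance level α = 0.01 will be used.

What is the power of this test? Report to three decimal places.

Noncentrality parameter: δ = d·√(n/2) = 0.73 × √(20/2) = 2.3085
Two-sided α = 0.01 → critical value z_{0.005} = 2.576.
Power = Φ(δ − 2.576) + Φ(−δ − 2.576) = Φ(-0.267) + Φ(-4.884) = 0.3946 + 0.0000 = 0.3946.

Power ≈ 0.395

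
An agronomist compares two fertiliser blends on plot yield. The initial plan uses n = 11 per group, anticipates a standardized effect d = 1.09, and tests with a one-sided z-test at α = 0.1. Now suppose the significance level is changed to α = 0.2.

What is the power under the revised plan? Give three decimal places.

Power ≈ 0.957

δ = d·√(n/2) = 1.09 × √(11/2) = 2.5563 (unchanged). New critical value: z_{0.2} = 0.842.
Revised power = P(Z > 0.842 − δ) = Φ(1.715) = 0.9568.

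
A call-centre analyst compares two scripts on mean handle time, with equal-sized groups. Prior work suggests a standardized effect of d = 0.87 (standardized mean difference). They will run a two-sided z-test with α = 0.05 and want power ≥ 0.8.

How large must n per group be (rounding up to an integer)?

n = 21 per group

For power 0.8 need Φ(δ − z_{0.025}) = 0.8, so δ = z_{0.025} + z_{0.20} = 1.960 + 0.842 = 2.802.
(For δ > 0 the lower-tail rejection region contributes negligibly to power, so the one-term inversion is standard.)
δ = d·√(n/2) ⇒ n = 2(δ/d)² = 2 × (2.802 / 0.87)² = 20.74.
Round up to the next whole unit.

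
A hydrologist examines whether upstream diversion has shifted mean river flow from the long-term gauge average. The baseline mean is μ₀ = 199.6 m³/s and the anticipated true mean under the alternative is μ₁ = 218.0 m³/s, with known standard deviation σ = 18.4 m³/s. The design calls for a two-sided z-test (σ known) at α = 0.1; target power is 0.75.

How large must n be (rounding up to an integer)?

Standardized effect: d = |μ₁ − μ₀| / σ = |218.0 − 199.6| / 18.4 = 1.0000
For power 0.75 need Φ(δ − z_{0.05}) = 0.75, so δ = z_{0.05} + z_{0.25} = 1.645 + 0.674 = 2.319.
(For δ > 0 the lower-tail rejection region contributes negligibly to power, so the one-term inversion is standard.)
δ = d·√n ⇒ n = (δ/d)² = (2.319 / 1.0000)² = 5.38.
Rounding up, n = 6.

n = 6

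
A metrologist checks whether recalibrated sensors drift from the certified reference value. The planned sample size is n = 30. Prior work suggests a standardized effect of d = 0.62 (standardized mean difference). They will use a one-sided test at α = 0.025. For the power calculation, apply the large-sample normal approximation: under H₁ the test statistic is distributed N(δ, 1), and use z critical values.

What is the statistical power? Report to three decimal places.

Power ≈ 0.924

Noncentrality parameter: δ = d·√n = 0.62 × √30 = 3.3959
Critical value for a one-sided test at α = 0.025: z_α = 1.960.
Power = P(Z > 1.960 − δ) = Φ(1.436) = 0.9245.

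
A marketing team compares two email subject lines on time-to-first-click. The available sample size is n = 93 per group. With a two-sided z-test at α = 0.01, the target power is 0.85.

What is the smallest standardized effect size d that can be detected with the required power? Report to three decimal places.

d ≈ 0.530

Need Φ(δ − 2.576) = 0.85, so δ = 2.576 + 1.036 = 3.612.
(The second rejection-region term Φ(−δ − z_{α/2}) is negligible and dropped.)
δ = d·√(n/2) ⇒ d = δ/√(n/2) = 3.612/√(93/2) = 0.5297.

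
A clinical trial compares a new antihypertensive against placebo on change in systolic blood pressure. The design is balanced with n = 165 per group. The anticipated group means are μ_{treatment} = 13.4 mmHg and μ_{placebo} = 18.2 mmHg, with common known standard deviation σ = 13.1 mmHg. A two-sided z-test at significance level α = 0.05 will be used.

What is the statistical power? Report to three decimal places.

Power ≈ 0.914

Standardized effect: d = |μ_{treatment} − μ_{placebo}| / σ = |13.4 − 18.2| / 13.1 = 0.3664
Noncentrality parameter: δ = d·√(n/2) = 0.3664 × √(165/2) = 3.3281
Two-sided α = 0.05 → critical value z_{0.025} = 1.960.
Power = Φ(δ − 1.960) + Φ(−δ − 1.960) = Φ(1.368) + Φ(-5.288) = 0.9144 + 0.0000 = 0.9144.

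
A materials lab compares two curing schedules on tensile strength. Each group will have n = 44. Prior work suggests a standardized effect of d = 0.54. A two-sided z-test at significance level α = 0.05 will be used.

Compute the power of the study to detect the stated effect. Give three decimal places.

Power ≈ 0.717

Noncentrality parameter: δ = d·√(n/2) = 0.54 × √(44/2) = 2.5328
Critical value for a two-sided test at α = 0.05: z_{α/2} = 1.960.
Power = Φ(δ − 1.960) + Φ(−δ − 1.960) = Φ(0.573) + Φ(-4.493) = 0.7166 + 0.0000 = 0.7166.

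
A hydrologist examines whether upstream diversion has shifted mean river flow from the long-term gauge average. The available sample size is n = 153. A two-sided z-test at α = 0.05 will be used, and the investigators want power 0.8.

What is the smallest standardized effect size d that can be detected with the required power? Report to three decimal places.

d ≈ 0.226

Need Φ(δ − 1.960) = 0.8, so δ = 1.960 + 0.842 = 2.802.
(The second rejection-region term Φ(−δ − z_{α/2}) is negligible and dropped.)
δ = d·√n ⇒ d = δ/√n = 2.802/√153 = 0.2265.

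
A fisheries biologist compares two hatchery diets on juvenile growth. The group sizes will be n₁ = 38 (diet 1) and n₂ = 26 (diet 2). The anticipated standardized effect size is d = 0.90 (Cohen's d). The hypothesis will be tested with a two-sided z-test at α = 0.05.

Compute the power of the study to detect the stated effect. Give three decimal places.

Power ≈ 0.943

Noncentrality parameter: δ = d / √(1/n₁ + 1/n₂) = 0.90 / √(1/38 + 1/26) = 3.5362
Critical value for a two-sided test at α = 0.05: z_{α/2} = 1.960.
Power = Φ(δ − 1.960) + Φ(−δ − 1.960) = Φ(1.576) + Φ(-5.496) = 0.9425 + 0.0000 = 0.9425.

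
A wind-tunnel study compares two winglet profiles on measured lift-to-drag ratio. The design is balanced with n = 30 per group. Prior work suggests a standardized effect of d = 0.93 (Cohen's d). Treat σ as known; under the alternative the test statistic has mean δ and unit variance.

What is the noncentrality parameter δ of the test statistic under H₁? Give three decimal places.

δ = d·√(n/2) = 0.93 × √(30/2) = 3.6019

δ ≈ 3.602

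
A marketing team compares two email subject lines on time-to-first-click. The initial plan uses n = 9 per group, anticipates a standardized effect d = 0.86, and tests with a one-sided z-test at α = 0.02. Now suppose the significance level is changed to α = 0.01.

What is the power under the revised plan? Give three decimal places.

Power ≈ 0.308

δ = d·√(n/2) = 0.86 × √(9/2) = 1.8243 (unchanged). New critical value: z_{0.01} = 2.326.
Revised power = Φ(δ − 2.326) = Φ(-0.502) = 0.3078.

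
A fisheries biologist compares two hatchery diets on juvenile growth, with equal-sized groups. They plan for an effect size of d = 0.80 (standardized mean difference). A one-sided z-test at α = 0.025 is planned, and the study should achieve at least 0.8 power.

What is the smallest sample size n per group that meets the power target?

n = 25 per group

For power 0.8 need Φ(δ − z_{0.025}) = 0.8, so δ = z_{0.025} + z_{0.20} = 1.960 + 0.842 = 2.802.
δ = d·√(n/2) ⇒ n = 2(δ/d)² = 2 × (2.802 / 0.80)² = 24.53.
Rounding up, n = 25 per group.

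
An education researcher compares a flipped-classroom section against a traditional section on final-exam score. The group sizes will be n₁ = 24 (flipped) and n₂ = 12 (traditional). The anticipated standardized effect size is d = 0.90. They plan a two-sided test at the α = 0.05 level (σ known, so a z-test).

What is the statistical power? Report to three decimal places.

Power ≈ 0.721

Noncentrality parameter: δ = d / √(1/n₁ + 1/n₂) = 0.90 / √(1/24 + 1/12) = 2.5456
Critical value for a two-sided test at α = 0.05: z_{α/2} = 1.960.
Power = Φ(δ − 1.960) + Φ(−δ − 1.960) = Φ(0.586) + Φ(-4.506) = 0.7209 + 0.0000 = 0.7209.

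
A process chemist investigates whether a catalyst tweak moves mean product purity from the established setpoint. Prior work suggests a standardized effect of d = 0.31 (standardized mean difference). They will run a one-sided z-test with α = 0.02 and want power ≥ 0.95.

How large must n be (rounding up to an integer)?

n = 143

For power 0.95 need Φ(δ − z_{0.02}) = 0.95, so δ = z_{0.02} + z_{0.05} = 2.054 + 1.645 = 3.699.
δ = d·√n ⇒ n = (δ/d)² = (3.699 / 0.31)² = 142.35.
Round up to the next whole unit.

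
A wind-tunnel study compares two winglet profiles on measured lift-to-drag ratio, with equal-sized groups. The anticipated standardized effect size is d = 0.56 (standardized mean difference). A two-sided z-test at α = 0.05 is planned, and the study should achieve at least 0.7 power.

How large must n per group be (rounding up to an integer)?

Set Φ(δ − 1.960) = 0.7; then δ − 1.960 = Φ⁻¹(0.7) = 0.524, giving δ = 2.484.
(Ignoring the negligible lower-tail rejection probability gives the usual closed-form inversion.)
δ = d·√(n/2) ⇒ n = 2(δ/d)² = 2 × (2.484 / 0.56)² = 39.36.
Rounding up, n = 40 per group.

n = 40 per group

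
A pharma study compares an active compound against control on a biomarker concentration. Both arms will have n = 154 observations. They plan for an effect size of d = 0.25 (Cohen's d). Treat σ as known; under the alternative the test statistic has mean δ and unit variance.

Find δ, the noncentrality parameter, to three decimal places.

δ = d·√(n/2) = 0.25 × √(154/2) = 2.1937

δ ≈ 2.194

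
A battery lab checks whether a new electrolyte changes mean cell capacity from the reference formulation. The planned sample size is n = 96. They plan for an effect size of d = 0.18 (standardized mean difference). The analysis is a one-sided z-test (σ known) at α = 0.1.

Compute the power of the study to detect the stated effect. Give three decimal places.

Power ≈ 0.685

Noncentrality parameter: δ = d·√n = 0.18 × √96 = 1.7636
One-sided α = 0.1 → critical value z_{0.1} = 1.282.
Power = P(Z > 1.282 − δ) = Φ(0.482) = 0.6851.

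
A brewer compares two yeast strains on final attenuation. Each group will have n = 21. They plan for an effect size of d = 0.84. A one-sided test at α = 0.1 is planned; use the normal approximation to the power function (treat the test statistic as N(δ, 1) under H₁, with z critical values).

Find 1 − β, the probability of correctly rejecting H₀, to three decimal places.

Power ≈ 0.925

Noncentrality parameter: δ = d·√(n/2) = 0.84 × √(21/2) = 2.7219
One-sided α = 0.1 → critical value z_{0.1} = 1.282.
Power = P(Z > 1.282 − δ) = Φ(1.440) = 0.9251.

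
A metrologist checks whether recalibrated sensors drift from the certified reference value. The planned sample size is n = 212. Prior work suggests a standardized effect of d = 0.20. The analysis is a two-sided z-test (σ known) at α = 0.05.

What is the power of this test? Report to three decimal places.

Power ≈ 0.829

Noncentrality parameter: δ = d·√n = 0.20 × √212 = 2.9120
Critical value for a two-sided test at α = 0.05: z_{α/2} = 1.960.
Power = Φ(δ − 1.960) + Φ(−δ − 1.960) = Φ(0.952) + Φ(-4.872) = 0.8295 + 0.0000 = 0.8295.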